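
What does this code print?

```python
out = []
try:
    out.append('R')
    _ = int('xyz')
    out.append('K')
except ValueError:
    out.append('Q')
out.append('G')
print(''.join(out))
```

Execution trace: 'R' (try body) → 'Q' (except ValueError) → 'G' (after the try/except). Output: RQG

Answer: RQG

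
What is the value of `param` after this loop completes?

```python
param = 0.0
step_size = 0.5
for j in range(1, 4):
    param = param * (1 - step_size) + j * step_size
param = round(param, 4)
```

Moving average with lr=0.5
`param` takes the values: 0.0 → 0.5 → 1.25 → 2.125

Answer: 2.125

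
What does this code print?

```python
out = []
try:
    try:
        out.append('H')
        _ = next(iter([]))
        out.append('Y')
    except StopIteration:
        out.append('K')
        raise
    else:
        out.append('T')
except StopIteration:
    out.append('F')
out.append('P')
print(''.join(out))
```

Execution trace: 'H' (inner try body) → 'K' (inner except StopIteration) → 'F' (outer except StopIteration) → 'P' (after the try/except). Output: HKFP

Answer: HKFP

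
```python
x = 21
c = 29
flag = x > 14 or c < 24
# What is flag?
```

Trace:
`x = 21` → x = 21
`c = 29` → c = 29
`flag = x > 14 or c < 24` → flag = True
So flag = True

Answer: True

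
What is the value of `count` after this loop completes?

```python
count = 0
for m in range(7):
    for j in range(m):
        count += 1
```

Triangle number: 0+1+2+...+6
`count` takes the values: 0 → 1 → 2 → 3 → 4 → 5 → 6 → 7 → 8 → 9 → 10 → 11 → 12 → 13 → 14 → 15 → 16 → 17 → 18 → 19 → 20 → 21

Answer: 21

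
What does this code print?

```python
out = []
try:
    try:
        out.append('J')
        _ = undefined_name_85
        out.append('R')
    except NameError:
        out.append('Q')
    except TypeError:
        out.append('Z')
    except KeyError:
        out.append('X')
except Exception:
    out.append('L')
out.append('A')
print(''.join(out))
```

Execution trace: 'J' (inner try body) → 'Q' (inner except NameError) → 'A' (after the try/except). Output: JQA

Answer: JQA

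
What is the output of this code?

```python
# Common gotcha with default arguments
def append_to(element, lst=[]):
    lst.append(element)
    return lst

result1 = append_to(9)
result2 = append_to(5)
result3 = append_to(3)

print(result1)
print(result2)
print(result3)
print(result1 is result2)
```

Key concept: mutable default argument gotcha.
Step by step:
`result1 = append_to(9)` → result1 = [9]
`result2 = append_to(5)` → result1 = [9, 5] (same object as result2); result2 = [9, 5] (same object as result1)
`result3 = append_to(3)` → result1 = [9, 5, 3] (same object as result2, result3); result2 = [9, 5, 3] (same object as result1, result3); result3 = [9, 5, 3] (same object as result1, result2)
`print(result1)` → prints [9, 5, 3]
`print(result2)` → prints [9, 5, 3]
`print(result3)` → prints [9, 5, 3]
`print(result1 is result2)` → prints True

Answer:
[9, 5, 3]
[9, 5, 3]
[9, 5, 3]
True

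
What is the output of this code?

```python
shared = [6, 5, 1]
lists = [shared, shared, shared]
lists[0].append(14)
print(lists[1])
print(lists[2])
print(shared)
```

Key concept: list of same reference.
Step by step:
`shared = [6, 5, 1]` → shared = [6, 5, 1]
`lists = [shared, shared, shared]` → lists = [[6, 5, 1], [6, 5, 1], [6, 5, 1]]
`lists[0].append(14)` → shared = [6, 5, 1, 14]; lists = [[6, 5, 1, 14], [6, 5, 1, 14], [6, 5, 1, 14]]
`print(lists[1])` → prints [6, 5, 1, 14]
`print(lists[2])` → prints [6, 5, 1, 14]
`print(shared)` → prints [6, 5, 1, 14]

Answer:
[6, 5, 1, 14]
[6, 5, 1, 14]
[6, 5, 1, 14]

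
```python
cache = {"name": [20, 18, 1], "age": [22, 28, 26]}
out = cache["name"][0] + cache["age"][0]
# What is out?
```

Trace:
`cache = {"name": [20, 18, 1], "age": [22, 28, 26]}` → cache = {'name': [20, 18, 1], 'age': [22, 28, 26]}
`out = cache["name"][0] + cache["age"][0]` → out = 42
So out = 42

Answer: 42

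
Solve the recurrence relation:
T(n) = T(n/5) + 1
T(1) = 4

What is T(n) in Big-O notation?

Each step divides n by 5 and adds 1. After log_5(n) steps we reach T(1)=4. So T(n) = 1·log_5(n) + 4 = O(log n).

Answer: O(log n)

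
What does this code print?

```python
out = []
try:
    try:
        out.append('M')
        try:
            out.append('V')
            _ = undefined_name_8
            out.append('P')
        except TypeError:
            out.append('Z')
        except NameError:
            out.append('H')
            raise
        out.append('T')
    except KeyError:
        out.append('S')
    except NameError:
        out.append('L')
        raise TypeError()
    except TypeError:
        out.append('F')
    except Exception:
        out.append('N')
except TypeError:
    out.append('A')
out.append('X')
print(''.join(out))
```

Execution trace: 'M' (try body) → 'V' (inner try body) → 'H' (inner except NameError) → 'L' (except NameError) → 'A' (outer except TypeError) → 'X' (after the try/except). Output: MVHLAX

Answer: MVHLAX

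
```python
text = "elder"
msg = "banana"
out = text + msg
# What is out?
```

Trace:
`text = "elder"` → text = 'elder'
`msg = "banana"` → msg = 'banana'
`out = text + msg` → out = 'elderbanana'
So out = 'elderbanana'

Answer: 'elderbanana'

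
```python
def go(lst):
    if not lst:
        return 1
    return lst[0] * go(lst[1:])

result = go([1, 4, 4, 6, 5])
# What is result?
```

Product over [1, 4, 4, 6, 5] = 1 * 4 * 4 * 6 * 5 = 480

Answer: 480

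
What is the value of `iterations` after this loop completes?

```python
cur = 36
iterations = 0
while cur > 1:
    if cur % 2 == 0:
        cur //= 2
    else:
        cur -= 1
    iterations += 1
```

Steps to reduce 36 to 1
`iterations` takes the values: 0 → 1 → 2 → 3 → 4 → 5 → 6

Answer: 6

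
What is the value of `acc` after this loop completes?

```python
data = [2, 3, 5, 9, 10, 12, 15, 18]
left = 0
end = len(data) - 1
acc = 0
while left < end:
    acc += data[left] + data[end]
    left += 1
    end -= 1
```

Sum of pairs from ends
`acc` takes the values: 0 → 20 → 38 → 55 → 74

Answer: 74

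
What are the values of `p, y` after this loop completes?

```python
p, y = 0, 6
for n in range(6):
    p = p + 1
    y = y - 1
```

p goes 0→6, y goes 6→0
`p, y` takes the values: (0, 6) → (1, 6) → (1, 5) → (2, 5) → (2, 4) → (3, 4) → (3, 3) → (4, 3) → (4, 2) → (5, 2) → (5, 1) → (6, 1) → (6, 0)

Answer: 6, 0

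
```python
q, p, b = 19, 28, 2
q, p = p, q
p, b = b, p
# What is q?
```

Trace:
`q, p, b = 19, 28, 2` → q = 19; p = 28; b = 2
`q, p = p, q` → q = 28; p = 19
`p, b = b, p` → p = 2; b = 19
So q = 28

Answer: 28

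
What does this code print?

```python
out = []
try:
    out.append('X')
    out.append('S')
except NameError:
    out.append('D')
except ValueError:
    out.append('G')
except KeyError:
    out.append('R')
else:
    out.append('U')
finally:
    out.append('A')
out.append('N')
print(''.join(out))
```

Execution trace: 'X' (try body) → 'S' (try body, no exception) → 'U' (else) → 'A' (finally) → 'N' (after the try/except). Output: XSUAN

Answer: XSUAN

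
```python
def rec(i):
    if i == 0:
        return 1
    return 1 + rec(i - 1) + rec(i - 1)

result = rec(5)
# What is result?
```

rec(i) = 1 + 2·rec(i-1), rec(0)=1. Closed form: (1+1)·2^5 - 1 = 63.

Answer: 63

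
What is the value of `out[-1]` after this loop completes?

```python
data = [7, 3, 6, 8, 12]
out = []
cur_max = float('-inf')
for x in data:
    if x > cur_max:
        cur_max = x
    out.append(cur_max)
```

Running max ends at 12
`out` takes the values: [] → [7] → [7, 7] → [7, 7, 7] → [7, 7, 7, 8] → [7, 7, 7, 8, 12]
So `out[-1]` = 12

Answer: 12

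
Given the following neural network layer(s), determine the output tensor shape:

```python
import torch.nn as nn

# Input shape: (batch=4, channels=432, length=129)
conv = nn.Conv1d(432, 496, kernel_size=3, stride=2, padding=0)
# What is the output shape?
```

Input: (4, 432, 129) -> Output: (4, 496, 64)

Answer: (4, 496, 64)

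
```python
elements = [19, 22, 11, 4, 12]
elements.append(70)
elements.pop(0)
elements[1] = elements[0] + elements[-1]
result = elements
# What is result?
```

Trace:
`elements = [19, 22, 11, 4, 12]` → elements = [19, 22, 11, 4, 12]
`elements.append(70)` → elements = [19, 22, 11, 4, 12, 70]
`elements.pop(0)` → elements = [22, 11, 4, 12, 70]
`elements[1] = elements[0] + elements[-1]` → elements = [22, 92, 4, 12, 70]
`result = elements` → result = [22, 92, 4, 12, 70]
So result = [22, 92, 4, 12, 70]

Answer: [22, 92, 4, 12, 70]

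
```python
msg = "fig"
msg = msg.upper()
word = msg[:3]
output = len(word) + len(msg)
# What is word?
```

Trace:
`msg = "fig"` → msg = 'fig'
`msg = msg.upper()` → msg = 'FIG'
`word = msg[:3]` → word = 'FIG'
`output = len(word) + len(msg)` → output = 6
So word = 'FIG'

Answer: 'FIG'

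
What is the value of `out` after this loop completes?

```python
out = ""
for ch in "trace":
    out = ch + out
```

Reverse 'trace'
`out` takes the values: "" → "t" → "rt" → "art" → "cart" → "ecart"

Answer: "ecart"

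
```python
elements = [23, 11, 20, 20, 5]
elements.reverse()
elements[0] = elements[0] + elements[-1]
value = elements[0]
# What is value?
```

Trace:
`elements = [23, 11, 20, 20, 5]` → elements = [23, 11, 20, 20, 5]
`elements.reverse()` → elements = [5, 20, 20, 11, 23]
`elements[0] = elements[0] + elements[-1]` → elements = [28, 20, 20, 11, 23]
`value = elements[0]` → value = 28
So value = 28

Answer: 28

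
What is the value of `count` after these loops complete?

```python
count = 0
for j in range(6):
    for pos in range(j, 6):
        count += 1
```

Upper triangle: 6 + 5 + ... + 1
`count` takes the values: 0 → 1 → 2 → 3 → 4 → 5 → 6 → 7 → 8 → 9 → 10 → 11 → 12 → 13 → 14 → 15 → 16 → 17 → 18 → 19 → 20 → 21

Answer: 21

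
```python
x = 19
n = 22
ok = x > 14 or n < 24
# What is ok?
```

Trace:
`x = 19` → x = 19
`n = 22` → n = 22
`ok = x > 14 or n < 24` → ok = True
So ok = True

Answer: True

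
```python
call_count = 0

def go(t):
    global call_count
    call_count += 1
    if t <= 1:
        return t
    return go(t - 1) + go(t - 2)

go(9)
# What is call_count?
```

Calls(t) = 1 + Calls(t-1) + Calls(t-2); Calls(0)=Calls(1)=1. For t=9 this gives 109.

Answer: 109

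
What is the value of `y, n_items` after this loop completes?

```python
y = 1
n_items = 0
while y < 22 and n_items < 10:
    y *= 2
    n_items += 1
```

Double until >= 22 or 10 iterations
`y, n_items` takes the values: (1, 0) → (2, 0) → (2, 1) → (4, 1) → (4, 2) → (8, 2) → (8, 3) → (16, 3) → (16, 4) → (32, 4) → (32, 5)

Answer: 32, 5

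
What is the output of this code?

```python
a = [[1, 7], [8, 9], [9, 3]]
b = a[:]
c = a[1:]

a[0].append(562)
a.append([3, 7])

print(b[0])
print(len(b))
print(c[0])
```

Key concept: slice with nested mutation.
Step by step:
`a = [[1, 7], [8, 9], [9, 3]]` → a = [[1, 7], [8, 9], [9, 3]]
`b = a[:]` → b = [[1, 7], [8, 9], [9, 3]]
`c = a[1:]` → c = [[8, 9], [9, 3]]
`a[0].append(562)` → a = [[1, 7, 562], [8, 9], [9, 3]]; b = [[1, 7, 562], [8, 9], [9, 3]]
`a.append([3, 7])` → a = [[1, 7, 562], [8, 9], [9, 3], [3, 7]]
`print(b[0])` → prints [1, 7, 562]
`print(len(b))` → prints 3
`print(c[0])` → prints [8, 9]

Answer:
[1, 7, 562]
3
[8, 9]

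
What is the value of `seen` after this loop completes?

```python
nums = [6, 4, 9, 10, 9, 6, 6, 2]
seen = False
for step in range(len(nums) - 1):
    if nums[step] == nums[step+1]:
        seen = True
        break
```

Check consecutive duplicates in [6, 4, 9, 10, 9, 6, 6, 2]
`seen` takes the values: False → True

Answer: True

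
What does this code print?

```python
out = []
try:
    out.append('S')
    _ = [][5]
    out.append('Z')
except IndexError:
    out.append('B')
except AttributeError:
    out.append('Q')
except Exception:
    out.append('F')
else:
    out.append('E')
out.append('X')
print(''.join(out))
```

Execution trace: 'S' (try body) → 'B' (except IndexError) → 'X' (after the try/except). Output: SBX

Answer: SBX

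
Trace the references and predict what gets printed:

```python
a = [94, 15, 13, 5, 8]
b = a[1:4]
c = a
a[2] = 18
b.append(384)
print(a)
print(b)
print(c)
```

Key concept: slice vs alias.
Step by step:
`a = [94, 15, 13, 5, 8]` → a = [94, 15, 13, 5, 8]
`b = a[1:4]` → b = [15, 13, 5]
`c = a` → c = [94, 15, 13, 5, 8] (same object as a)
`a[2] = 18` → a = [94, 15, 18, 5, 8] (same object as c); c = [94, 15, 18, 5, 8] (same object as a)
`b.append(384)` → b = [15, 13, 5, 384]
`print(a)` → prints [94, 15, 18, 5, 8]
`print(b)` → prints [15, 13, 5, 384]
`print(c)` → prints [94, 15, 18, 5, 8]

Answer:
[94, 15, 18, 5, 8]
[15, 13, 5, 384]
[94, 15, 18, 5, 8]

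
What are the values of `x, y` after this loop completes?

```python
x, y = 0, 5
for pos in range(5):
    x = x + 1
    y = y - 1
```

x goes 0→5, y goes 5→0
`x, y` takes the values: (0, 5) → (1, 5) → (1, 4) → (2, 4) → (2, 3) → (3, 3) → (3, 2) → (4, 2) → (4, 1) → (5, 1) → (5, 0)

Answer: 5, 0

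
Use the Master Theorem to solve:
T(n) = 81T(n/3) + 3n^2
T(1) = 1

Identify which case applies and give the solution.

a=81, b=3, f(n)=3n^2. log_3(81) = 4. Since c=2 < 4, Case 1 applies: T(n) = Θ(n^log_b(a)) = O(n^4).

Answer: O(n^4) - Case 1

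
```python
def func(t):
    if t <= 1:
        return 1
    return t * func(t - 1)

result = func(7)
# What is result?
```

func(7) = 7 * 6 * 5 * 4 * 3 * 2 * 1 = 5040

Answer: 5040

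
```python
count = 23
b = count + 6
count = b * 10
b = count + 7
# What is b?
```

Trace:
`count = 23` → count = 23
`b = count + 6` → b = 29
`count = b * 10` → count = 290
`b = count + 7` → b = 297
So b = 297

Answer: 297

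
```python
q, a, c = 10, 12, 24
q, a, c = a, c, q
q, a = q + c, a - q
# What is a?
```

Trace:
`q, a, c = 10, 12, 24` → q = 10; a = 12; c = 24
`q, a, c = a, c, q` → q = 12; a = 24; c = 10
`q, a = q + c, a - q` → q = 22; a = 12
So a = 12

Answer: 12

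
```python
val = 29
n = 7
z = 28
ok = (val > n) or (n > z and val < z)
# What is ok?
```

Trace:
`val = 29` → val = 29
`n = 7` → n = 7
`z = 28` → z = 28
`ok = (val > n) or (n > z and val < z)` → ok = True
So ok = True

Answer: True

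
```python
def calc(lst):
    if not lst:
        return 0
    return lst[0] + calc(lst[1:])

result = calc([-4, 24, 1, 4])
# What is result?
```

(-4) + 24 + 1 + 4 + 0 = 25

Answer: 25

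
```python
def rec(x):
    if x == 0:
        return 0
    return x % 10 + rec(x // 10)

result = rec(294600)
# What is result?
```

Sum of digits of 294600: 0 + 0 + 6 + 4 + 9 + 2 = 21

Answer: 21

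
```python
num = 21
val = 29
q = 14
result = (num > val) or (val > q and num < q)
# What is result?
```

Trace:
`num = 21` → num = 21
`val = 29` → val = 29
`q = 14` → q = 14
`result = (num > val) or (val > q and num < q)` → result = False
So result = False

Answer: False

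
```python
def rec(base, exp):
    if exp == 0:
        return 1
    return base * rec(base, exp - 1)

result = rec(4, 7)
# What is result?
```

rec(4, 7) = 4 * 4 * 4 * 4 * 4 * 4 * 4 = 16384

Answer: 16384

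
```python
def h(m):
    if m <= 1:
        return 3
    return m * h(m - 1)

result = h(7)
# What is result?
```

h(7) = 7 * 6 * 5 * 4 * 3 * 2 * 3 = 15120

Answer: 15120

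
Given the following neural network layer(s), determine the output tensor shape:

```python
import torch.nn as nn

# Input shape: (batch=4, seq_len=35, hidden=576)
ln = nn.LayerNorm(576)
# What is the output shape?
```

Input: (4, 35, 576) -> Output: (4, 35, 576)

Answer: (4, 35, 576)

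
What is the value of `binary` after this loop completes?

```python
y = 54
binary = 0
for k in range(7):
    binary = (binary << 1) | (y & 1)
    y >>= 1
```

Reverse lowest 7 bits of 54
`binary` takes the values: 0 → 1 → 3 → 6 → 13 → 27 → 54

Answer: 54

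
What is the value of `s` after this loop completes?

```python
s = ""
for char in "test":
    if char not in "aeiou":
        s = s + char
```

Remove vowels from 'test'
`s` takes the values: "" → "t" → "ts" → "tst"

Answer: "tst"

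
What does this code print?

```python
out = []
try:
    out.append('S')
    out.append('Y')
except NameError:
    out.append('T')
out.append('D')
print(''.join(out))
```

Execution trace: 'S' (try body) → 'Y' (try body, no exception) → 'D' (after the try/except). Output: SYD

Answer: SYD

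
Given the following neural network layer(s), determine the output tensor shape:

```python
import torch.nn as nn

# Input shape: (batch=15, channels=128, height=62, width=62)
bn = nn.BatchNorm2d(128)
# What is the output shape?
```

Input: (15, 128, 62, 62) -> Output: (15, 128, 62, 62)

Answer: (15, 128, 62, 62)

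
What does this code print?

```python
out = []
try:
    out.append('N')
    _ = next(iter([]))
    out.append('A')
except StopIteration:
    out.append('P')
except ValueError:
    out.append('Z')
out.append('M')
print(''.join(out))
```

Execution trace: 'N' (try body) → 'P' (except StopIteration) → 'M' (after the try/except). Output: NPM

Answer: NPM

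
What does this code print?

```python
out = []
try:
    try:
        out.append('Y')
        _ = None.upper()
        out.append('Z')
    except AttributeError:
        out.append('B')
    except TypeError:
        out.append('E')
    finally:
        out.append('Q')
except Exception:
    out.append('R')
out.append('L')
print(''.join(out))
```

Execution trace: 'Y' (inner try body) → 'B' (inner except AttributeError) → 'Q' (inner finally) → 'L' (after the try/except). Output: YBQL

Answer: YBQL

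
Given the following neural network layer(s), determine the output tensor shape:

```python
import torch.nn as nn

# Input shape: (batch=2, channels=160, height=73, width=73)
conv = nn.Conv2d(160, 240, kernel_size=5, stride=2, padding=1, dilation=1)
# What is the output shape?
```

Input: (2, 160, 73, 73) -> Output: (2, 240, 36, 36)

Answer: (2, 240, 36, 36)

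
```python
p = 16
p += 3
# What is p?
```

Trace:
`p = 16` → p = 16
`p += 3` → p = 19
So p = 19

Answer: 19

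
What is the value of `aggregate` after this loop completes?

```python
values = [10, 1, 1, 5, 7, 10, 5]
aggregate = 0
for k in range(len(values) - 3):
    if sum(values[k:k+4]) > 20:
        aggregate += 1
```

Count windows with sum > 20
`aggregate` takes the values: 0 → 1 → 2

Answer: 2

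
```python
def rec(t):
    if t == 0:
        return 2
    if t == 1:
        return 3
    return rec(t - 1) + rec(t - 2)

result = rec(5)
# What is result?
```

Build up from base cases: rec(0)=2, rec(1)=3, rec(2)=5, rec(3)=8, rec(4)=13, rec(5)=21

Answer: 21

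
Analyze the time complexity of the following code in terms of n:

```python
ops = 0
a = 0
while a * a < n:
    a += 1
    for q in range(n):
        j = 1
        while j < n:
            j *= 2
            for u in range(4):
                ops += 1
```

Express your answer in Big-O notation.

Each loop level contributes: √n × n × log n × 1. Multiplying the contributions gives O(n√n log n).

Answer: O(n√n log n)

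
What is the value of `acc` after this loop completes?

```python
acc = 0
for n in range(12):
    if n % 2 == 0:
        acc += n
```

Sum of even numbers 0 to 11
`acc` takes the values: 0 → 2 → 6 → 12 → 20 → 30

Answer: 30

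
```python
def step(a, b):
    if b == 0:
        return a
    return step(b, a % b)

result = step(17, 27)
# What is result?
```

step(17, 27) -> step(27, 17) -> step(17, 10) -> step(10, 7) -> step(7, 3) -> step(3, 1) -> step(1, 0) -> 1

Answer: 1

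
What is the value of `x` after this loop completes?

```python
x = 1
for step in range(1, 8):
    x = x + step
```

Start at 1, add 1 through 7
`x` takes the values: 1 → 2 → 4 → 7 → 11 → 16 → 22 → 29

Answer: 29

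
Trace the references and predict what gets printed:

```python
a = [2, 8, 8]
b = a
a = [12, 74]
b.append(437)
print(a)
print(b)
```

Key concept: rebinding vs mutation: a is rebound to a new list, b still points at the original.
Step by step:
`a = [2, 8, 8]` → a = [2, 8, 8]
`b = a` → b = [2, 8, 8] (same object as a)
`a = [12, 74]` → a = [12, 74]
`b.append(437)` → b = [2, 8, 8, 437]
`print(a)` → prints [12, 74]
`print(b)` → prints [2, 8, 8, 437]

Answer:
[12, 74]
[2, 8, 8, 437]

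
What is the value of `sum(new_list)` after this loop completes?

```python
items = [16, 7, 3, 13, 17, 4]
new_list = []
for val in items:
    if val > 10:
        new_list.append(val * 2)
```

Sum of doubled values > 10
`new_list` takes the values: [] → [32] → [32, 26] → [32, 26, 34]
So `sum(new_list)` = 92

Answer: 92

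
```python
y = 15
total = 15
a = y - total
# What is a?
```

Trace:
`y = 15` → y = 15
`total = 15` → total = 15
`a = y - total` → a = 0
So a = 0

Answer: 0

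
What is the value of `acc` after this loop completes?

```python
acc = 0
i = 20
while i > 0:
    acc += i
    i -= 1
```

Sum 20 down to 1
`acc` takes the values: 0 → 20 → 39 → 57 → 74 → 90 → 105 → 119 → 132 → 144 → 155 → 165 → 174 → 182 → 189 → 195 → 200 → 204 → 207 → 209 → 210

Answer: 210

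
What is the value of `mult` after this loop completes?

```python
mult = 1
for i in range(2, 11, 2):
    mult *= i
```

Product of even numbers 2 to 10
`mult` takes the values: 1 → 2 → 8 → 48 → 384 → 3840

Answer: 3840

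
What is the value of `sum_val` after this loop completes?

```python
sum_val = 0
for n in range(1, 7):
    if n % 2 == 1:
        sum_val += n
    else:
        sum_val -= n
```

Add odd, subtract even
`sum_val` takes the values: 0 → 1 → -1 → 2 → -2 → 3 → -3

Answer: -3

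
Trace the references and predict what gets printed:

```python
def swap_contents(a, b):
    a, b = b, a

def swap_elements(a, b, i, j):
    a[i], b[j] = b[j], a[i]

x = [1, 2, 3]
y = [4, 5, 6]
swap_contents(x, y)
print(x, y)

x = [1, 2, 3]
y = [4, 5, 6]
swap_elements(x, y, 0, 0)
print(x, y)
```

Key concept: parameter rebinding vs mutation.
Step by step:
`x = [1, 2, 3]` → x = [1, 2, 3]
`y = [4, 5, 6]` → y = [4, 5, 6]
`swap_contents(x, y)` → no visible change to tracked variables
`print(x, y)` → prints [1, 2, 3] [4, 5, 6]
`x = [1, 2, 3]` → x = [1, 2, 3]
`y = [4, 5, 6]` → y = [4, 5, 6]
`swap_elements(x, y, 0, 0)` → x = [4, 2, 3]; y = [1, 5, 6]
`print(x, y)` → prints [4, 2, 3] [1, 5, 6]

Answer:
[1, 2, 3] [4, 5, 6]
[4, 2, 3] [1, 5, 6]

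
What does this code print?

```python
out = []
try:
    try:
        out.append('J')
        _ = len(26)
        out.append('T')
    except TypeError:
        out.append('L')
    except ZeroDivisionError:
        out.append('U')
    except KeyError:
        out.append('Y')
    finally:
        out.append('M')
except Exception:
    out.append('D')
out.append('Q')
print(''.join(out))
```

Execution trace: 'J' (inner try body) → 'L' (inner except TypeError) → 'M' (inner finally) → 'Q' (after the try/except). Output: JLMQ

Answer: JLMQ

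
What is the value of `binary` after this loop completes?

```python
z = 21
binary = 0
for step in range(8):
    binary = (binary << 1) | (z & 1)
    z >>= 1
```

Reverse lowest 8 bits of 21
`binary` takes the values: 0 → 1 → 2 → 5 → 10 → 21 → 42 → 84 → 168

Answer: 168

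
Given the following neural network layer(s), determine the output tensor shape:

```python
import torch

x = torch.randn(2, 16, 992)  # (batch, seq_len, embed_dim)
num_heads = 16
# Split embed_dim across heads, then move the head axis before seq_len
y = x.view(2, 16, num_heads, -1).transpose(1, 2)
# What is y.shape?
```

Input: (2, 16, 992) -> head_dim = 992 // 16 = 62; after view: (2, 16, 16, 62) -> after transpose(1, 2): (2, 16, 16, 62) -> Output: (2, 16, 16, 62)

Answer: (2, 16, 16, 62)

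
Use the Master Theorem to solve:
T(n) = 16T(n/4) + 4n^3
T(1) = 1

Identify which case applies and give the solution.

a=16, b=4, f(n)=4n^3. log_4(16) = 2. Since c=3 > 2 and the regularity condition holds (16(n/4)^3 = (16/4^3)n^3 with 16/4^3 < 1), Case 3 applies: T(n) = Θ(f(n)) = O(n^3).

Answer: O(n^3) - Case 3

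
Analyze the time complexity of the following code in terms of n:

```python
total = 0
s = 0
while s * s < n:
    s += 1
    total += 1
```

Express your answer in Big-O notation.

Each loop level contributes: √n. Multiplying the contributions gives O(√n).

Answer: O(√n)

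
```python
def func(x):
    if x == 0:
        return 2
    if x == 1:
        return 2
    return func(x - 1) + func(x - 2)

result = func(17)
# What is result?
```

Build up from base cases: func(0)=2, func(1)=2, func(2)=4, func(3)=6, func(4)=10, func(5)=16, func(6)=26, ..., func(17)=5168

Answer: 5168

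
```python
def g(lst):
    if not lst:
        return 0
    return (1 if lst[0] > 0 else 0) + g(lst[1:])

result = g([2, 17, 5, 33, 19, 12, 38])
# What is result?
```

Count of positive elements in [2, 17, 5, 33, 19, 12, 38] = 7

Answer: 7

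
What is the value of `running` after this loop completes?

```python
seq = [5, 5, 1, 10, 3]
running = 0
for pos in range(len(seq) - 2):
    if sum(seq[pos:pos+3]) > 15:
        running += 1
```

Count windows with sum > 15
`running` takes the values: 0 → 1

Answer: 1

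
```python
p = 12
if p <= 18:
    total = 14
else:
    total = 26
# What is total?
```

Trace:
`p = 12` → p = 12
`if p <= 18: ...` → p <= 18 is True → total = 14
So total = 14

Answer: 14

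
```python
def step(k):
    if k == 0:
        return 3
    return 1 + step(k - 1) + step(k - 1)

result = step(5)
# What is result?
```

step(k) = 1 + 2·step(k-1), step(0)=3. Closed form: (3+1)·2^5 - 1 = 127.

Answer: 127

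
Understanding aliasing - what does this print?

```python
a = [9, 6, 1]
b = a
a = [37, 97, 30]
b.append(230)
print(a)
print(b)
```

Key concept: rebinding vs mutation: a is rebound to a new list, b still points at the original.
Step by step:
`a = [9, 6, 1]` → a = [9, 6, 1]
`b = a` → b = [9, 6, 1] (same object as a)
`a = [37, 97, 30]` → a = [37, 97, 30]
`b.append(230)` → b = [9, 6, 1, 230]
`print(a)` → prints [37, 97, 30]
`print(b)` → prints [9, 6, 1, 230]

Answer:
[37, 97, 30]
[9, 6, 1, 230]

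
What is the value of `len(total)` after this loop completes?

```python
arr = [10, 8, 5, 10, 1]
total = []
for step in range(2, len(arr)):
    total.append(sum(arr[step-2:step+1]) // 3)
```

Number of 3-element averages
`total` takes the values: [] → [7] → [7, 7] → [7, 7, 5]
So `len(total)` = 3

Answer: 3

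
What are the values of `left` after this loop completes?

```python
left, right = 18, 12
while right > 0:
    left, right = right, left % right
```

GCD of 18 and 12
`left` takes the values: 18 → 12 → 6

Answer: 6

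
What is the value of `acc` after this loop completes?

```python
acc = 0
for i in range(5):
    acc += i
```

Sum of 0 to 4 = 10
`acc` takes the values: 0 → 1 → 3 → 6 → 10

Answer: 10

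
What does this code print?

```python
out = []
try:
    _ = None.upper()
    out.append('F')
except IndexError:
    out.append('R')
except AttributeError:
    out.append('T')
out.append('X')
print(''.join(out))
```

Execution trace: 'T' (except AttributeError) → 'X' (after the try/except). Output: TX

Answer: TX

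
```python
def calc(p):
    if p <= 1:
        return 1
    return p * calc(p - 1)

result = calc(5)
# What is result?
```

calc(5) = 5 * 4 * 3 * 2 * 1 = 120

Answer: 120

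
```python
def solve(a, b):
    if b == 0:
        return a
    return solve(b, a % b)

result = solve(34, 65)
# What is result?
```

solve(34, 65) -> solve(65, 34) -> solve(34, 31) -> solve(31, 3) -> solve(3, 1) -> solve(1, 0) -> 1

Answer: 1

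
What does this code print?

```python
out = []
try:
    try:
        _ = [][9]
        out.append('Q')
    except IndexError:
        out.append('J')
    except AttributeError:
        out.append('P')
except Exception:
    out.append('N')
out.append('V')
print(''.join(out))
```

Execution trace: 'J' (inner except IndexError) → 'V' (after the try/except). Output: JV

Answer: JV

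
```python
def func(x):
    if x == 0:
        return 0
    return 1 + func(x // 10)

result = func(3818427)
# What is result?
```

Count of digits of 3818427: 7

Answer: 7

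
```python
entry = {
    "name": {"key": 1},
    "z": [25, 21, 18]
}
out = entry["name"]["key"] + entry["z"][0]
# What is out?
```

Trace:
`entry = { ...` → entry = {'name': {'key': 1}, 'z': [25, 21, 18]}
`out = entry["name"]["key"] + entry["z"][0]` → out = 26
So out = 26

Answer: 26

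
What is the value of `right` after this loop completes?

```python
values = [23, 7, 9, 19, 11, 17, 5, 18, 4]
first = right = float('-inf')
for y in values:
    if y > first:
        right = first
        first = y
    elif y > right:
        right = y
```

Second largest (with repeats) in [23, 7, 9, 19, 11, 17, 5, 18, 4]
`right` takes the values: -inf → 7 → 9 → 19

Answer: 19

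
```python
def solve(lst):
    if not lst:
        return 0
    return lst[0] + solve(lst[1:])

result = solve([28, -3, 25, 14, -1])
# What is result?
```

28 + (-3) + 25 + 14 + (-1) + 0 = 63

Answer: 63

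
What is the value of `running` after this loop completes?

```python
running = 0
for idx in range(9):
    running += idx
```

Sum of 0 to 8 = 36
`running` takes the values: 0 → 1 → 3 → 6 → 10 → 15 → 21 → 28 → 36

Answer: 36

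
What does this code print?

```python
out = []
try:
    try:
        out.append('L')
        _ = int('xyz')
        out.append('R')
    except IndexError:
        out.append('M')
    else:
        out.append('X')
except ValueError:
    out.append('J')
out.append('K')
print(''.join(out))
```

Execution trace: 'L' (try body) → 'J' (outer except ValueError) → 'K' (after the try/except). Output: LJK

Answer: LJK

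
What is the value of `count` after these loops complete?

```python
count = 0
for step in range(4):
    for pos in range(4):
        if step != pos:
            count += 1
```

4² - 4 (exclude diagonal)
`count` takes the values: 0 → 1 → 2 → 3 → 4 → 5 → 6 → 7 → 8 → 9 → 10 → 11 → 12

Answer: 12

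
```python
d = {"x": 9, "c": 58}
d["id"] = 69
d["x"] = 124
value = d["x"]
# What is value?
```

Trace:
`d = {"x": 9, "c": 58}` → d = {'x': 9, 'c': 58}
`d["id"] = 69` → d = {'x': 9, 'c': 58, 'id': 69}
`d["x"] = 124` → d = {'x': 124, 'c': 58, 'id': 69}
`value = d["x"]` → value = 124
So value = 124

Answer: 124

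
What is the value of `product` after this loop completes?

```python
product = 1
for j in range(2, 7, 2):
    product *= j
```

Product of even numbers 2 to 6
`product` takes the values: 1 → 2 → 8 → 48

Answer: 48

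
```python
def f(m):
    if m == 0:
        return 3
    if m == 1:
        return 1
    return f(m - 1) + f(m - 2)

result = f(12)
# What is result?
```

Build up from base cases: f(0)=3, f(1)=1, f(2)=4, f(3)=5, f(4)=9, f(5)=14, f(6)=23, ..., f(12)=411

Answer: 411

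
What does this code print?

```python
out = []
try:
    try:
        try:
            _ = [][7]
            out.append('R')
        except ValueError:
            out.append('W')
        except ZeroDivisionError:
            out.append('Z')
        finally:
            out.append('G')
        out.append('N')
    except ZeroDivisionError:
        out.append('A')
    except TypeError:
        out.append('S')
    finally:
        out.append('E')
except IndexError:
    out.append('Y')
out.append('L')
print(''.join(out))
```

Execution trace: 'G' (inner finally) → 'E' (finally) → 'Y' (outer except IndexError) → 'L' (after the try/except). Output: GEYL

Answer: GEYL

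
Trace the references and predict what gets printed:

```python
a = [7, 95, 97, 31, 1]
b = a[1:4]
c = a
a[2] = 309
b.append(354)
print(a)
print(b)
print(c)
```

Key concept: slice vs alias.
Step by step:
`a = [7, 95, 97, 31, 1]` → a = [7, 95, 97, 31, 1]
`b = a[1:4]` → b = [95, 97, 31]
`c = a` → c = [7, 95, 97, 31, 1] (same object as a)
`a[2] = 309` → a = [7, 95, 309, 31, 1] (same object as c); c = [7, 95, 309, 31, 1] (same object as a)
`b.append(354)` → b = [95, 97, 31, 354]
`print(a)` → prints [7, 95, 309, 31, 1]
`print(b)` → prints [95, 97, 31, 354]
`print(c)` → prints [7, 95, 309, 31, 1]

Answer:
[7, 95, 309, 31, 1]
[95, 97, 31, 354]
[7, 95, 309, 31, 1]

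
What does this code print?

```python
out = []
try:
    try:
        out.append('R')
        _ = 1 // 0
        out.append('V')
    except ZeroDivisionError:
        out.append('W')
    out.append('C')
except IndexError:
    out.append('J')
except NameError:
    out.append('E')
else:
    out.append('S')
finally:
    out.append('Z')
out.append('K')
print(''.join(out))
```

Execution trace: 'R' (inner try body) → 'W' (inner except ZeroDivisionError) → 'C' (try body, no exception) → 'S' (else) → 'Z' (finally) → 'K' (after the try/except). Output: RWCSZK

Answer: RWCSZK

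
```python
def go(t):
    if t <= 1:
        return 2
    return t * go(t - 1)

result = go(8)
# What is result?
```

go(8) = 8 * 7 * 6 * 5 * 4 * 3 * 2 * 2 = 80640

Answer: 80640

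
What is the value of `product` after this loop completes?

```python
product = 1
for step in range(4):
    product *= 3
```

3^4 = 81
`product` takes the values: 1 → 3 → 9 → 27 → 81

Answer: 81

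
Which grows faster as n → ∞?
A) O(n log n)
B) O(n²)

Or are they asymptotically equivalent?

O(n log n) vs O(n²): Higher order terms dominate.

Answer: B) O(n²) grows faster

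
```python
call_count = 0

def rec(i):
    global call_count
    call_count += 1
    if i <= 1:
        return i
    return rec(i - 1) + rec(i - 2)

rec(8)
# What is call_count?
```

Calls(i) = 1 + Calls(i-1) + Calls(i-2); Calls(0)=Calls(1)=1. For i=8 this gives 67.

Answer: 67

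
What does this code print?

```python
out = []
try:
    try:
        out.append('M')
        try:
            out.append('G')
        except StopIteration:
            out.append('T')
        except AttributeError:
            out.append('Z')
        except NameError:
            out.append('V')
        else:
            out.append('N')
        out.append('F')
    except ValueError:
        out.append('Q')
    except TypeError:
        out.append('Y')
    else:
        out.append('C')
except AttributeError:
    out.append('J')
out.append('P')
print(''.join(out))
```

Execution trace: 'M' (try body) → 'G' (inner try body, no exception) → 'N' (inner else) → 'F' (try body, no exception) → 'C' (else) → 'P' (after the try/except). Output: MGNFCP

Answer: MGNFCP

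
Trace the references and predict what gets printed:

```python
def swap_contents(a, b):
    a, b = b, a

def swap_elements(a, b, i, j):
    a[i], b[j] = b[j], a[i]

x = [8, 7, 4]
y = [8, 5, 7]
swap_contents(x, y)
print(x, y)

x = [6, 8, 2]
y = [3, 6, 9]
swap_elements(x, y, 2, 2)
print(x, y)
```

Key concept: parameter rebinding vs mutation.
Step by step:
`x = [8, 7, 4]` → x = [8, 7, 4]
`y = [8, 5, 7]` → y = [8, 5, 7]
`swap_contents(x, y)` → no visible change to tracked variables
`print(x, y)` → prints [8, 7, 4] [8, 5, 7]
`x = [6, 8, 2]` → x = [6, 8, 2]
`y = [3, 6, 9]` → y = [3, 6, 9]
`swap_elements(x, y, 2, 2)` → x = [6, 8, 9]; y = [3, 6, 2]
`print(x, y)` → prints [6, 8, 9] [3, 6, 2]

Answer:
[8, 7, 4] [8, 5, 7]
[6, 8, 9] [3, 6, 2]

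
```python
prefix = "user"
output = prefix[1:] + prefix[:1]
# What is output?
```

Trace:
`prefix = "user"` → prefix = 'user'
`output = prefix[1:] + prefix[:1]` → output = 'seru'
So output = 'seru'

Answer: 'seru'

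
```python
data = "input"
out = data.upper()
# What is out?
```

Trace:
`data = "input"` → data = 'input'
`out = data.upper()` → out = 'INPUT'
So out = 'INPUT'

Answer: 'INPUT'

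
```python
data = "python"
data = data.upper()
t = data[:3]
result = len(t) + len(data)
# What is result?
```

Trace:
`data = "python"` → data = 'python'
`data = data.upper()` → data = 'PYTHON'
`t = data[:3]` → t = 'PYT'
`result = len(t) + len(data)` → result = 9
So result = 9

Answer: 9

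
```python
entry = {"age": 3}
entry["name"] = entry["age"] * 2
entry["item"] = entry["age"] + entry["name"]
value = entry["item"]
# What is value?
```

Trace:
`entry = {"age": 3}` → entry = {'age': 3}
`entry["name"] = entry["age"] * 2` → entry = {'age': 3, 'name': 6}
`entry["item"] = entry["age"] + entry["name"]` → entry = {'age': 3, 'name': 6, 'item': 9}
`value = entry["item"]` → value = 9
So value = 9

Answer: 9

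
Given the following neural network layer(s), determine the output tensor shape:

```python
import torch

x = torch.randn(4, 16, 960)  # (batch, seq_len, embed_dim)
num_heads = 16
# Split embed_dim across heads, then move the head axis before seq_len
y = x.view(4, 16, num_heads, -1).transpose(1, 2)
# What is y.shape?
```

Input: (4, 16, 960) -> head_dim = 960 // 16 = 60; after view: (4, 16, 16, 60) -> after transpose(1, 2): (4, 16, 16, 60) -> Output: (4, 16, 16, 60)

Answer: (4, 16, 16, 60)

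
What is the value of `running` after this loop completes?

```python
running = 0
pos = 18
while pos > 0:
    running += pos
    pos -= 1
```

Sum 18 down to 1
`running` takes the values: 0 → 18 → 35 → 51 → 66 → 80 → 93 → 105 → 116 → 126 → 135 → 143 → 150 → 156 → 161 → 165 → 168 → 170 → 171

Answer: 171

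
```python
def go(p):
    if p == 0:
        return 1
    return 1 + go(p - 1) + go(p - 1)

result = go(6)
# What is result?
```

go(p) = 1 + 2·go(p-1), go(0)=1. Closed form: (1+1)·2^6 - 1 = 127.

Answer: 127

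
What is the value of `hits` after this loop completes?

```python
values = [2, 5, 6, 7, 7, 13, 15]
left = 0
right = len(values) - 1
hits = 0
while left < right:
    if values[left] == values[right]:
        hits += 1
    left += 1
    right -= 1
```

Count matching pairs from ends
`hits` takes the values: 0

Answer: 0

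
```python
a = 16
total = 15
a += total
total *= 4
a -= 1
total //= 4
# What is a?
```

Trace:
`a = 16` → a = 16
`total = 15` → total = 15
`a += total` → a = 31
`total *= 4` → total = 60
`a -= 1` → a = 30
`total //= 4` → total = 15
So a = 30

Answer: 30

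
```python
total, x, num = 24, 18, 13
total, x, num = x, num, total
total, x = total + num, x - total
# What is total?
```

Trace:
`total, x, num = 24, 18, 13` → total = 24; x = 18; num = 13
`total, x, num = x, num, total` → total = 18; x = 13; num = 24
`total, x = total + num, x - total` → total = 42; x = -5
So total = 42

Answer: 42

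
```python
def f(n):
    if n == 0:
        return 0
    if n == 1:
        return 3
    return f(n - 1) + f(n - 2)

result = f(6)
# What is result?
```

Build up from base cases: f(0)=0, f(1)=3, f(2)=3, f(3)=6, f(4)=9, f(5)=15, f(6)=24

Answer: 24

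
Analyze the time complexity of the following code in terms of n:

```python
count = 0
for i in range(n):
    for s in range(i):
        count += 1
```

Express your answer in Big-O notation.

Each loop level contributes: n × n. Multiplying the contributions gives O(n^2).

Answer: O(n^2)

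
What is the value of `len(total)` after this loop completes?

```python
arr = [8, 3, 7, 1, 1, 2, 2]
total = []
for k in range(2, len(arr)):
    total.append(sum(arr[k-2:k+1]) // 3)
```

Number of 3-element averages
`total` takes the values: [] → [6] → [6, 3] → [6, 3, 3] → [6, 3, 3, 1] → [6, 3, 3, 1, 1]
So `len(total)` = 5

Answer: 5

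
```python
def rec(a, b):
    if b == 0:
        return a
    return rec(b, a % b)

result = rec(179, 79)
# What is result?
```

rec(179, 79) -> rec(79, 21) -> rec(21, 16) -> rec(16, 5) -> rec(5, 1) -> rec(1, 0) -> 1

Answer: 1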